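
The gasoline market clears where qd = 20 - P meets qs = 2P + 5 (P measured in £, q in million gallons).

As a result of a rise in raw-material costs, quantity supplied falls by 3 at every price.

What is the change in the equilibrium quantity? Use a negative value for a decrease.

-1

Initially, 20 - P = 2P + 5, so 15 = 3P and P = 5, q = 15.
After the shift, demand is qd = 20 - P and supply is qs = 2P + 2.
Equate the new curves: 20 - P = 2P + 2, giving 18 = 3P, P = 6, q = 14.
Δq = 14 − 15 = -1.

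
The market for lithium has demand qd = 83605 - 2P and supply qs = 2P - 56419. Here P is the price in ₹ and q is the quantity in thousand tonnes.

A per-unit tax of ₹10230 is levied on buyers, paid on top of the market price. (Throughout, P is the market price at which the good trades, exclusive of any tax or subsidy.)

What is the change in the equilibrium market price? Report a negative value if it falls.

Solve the original market: 83605 - 2P = 2P - 56419, hence P = 35006 and q = 13593.
Since buyers pay the price plus the tax, the effective demand curve becomes qd = 63145 - 2P.
Clearing the new market: 63145 - 2P = 2P - 56419, so P = 29891 and q = 3363.
ΔP = 29891 − 35006 = -5115.

-5115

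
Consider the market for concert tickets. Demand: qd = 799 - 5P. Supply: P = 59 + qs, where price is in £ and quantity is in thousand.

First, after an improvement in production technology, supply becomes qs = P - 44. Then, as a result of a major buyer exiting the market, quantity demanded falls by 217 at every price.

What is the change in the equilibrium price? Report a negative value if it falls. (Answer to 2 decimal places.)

-38.67

Before the shock: 799 - 5P = P - 59 ⇒ 858 = 6P ⇒ P = 143, q = 84.
The new curves are qd = 582 - 5P (demand) and qs = P - 44 (supply).
Clearing the new market: 582 - 5P = P - 44, so P = 313/3 ≈ 104.3333 and q = 181/3 ≈ 60.3333.
ΔP = 104.3333 − 143 = -38.67.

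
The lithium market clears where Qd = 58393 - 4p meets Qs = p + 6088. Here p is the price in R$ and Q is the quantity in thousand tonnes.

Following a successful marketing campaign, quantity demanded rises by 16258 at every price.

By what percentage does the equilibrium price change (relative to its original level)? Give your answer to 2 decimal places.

+31.08

Original equilibrium: 58393 - 4p = p + 6088 gives 52305 = 5p, so p = 10461 and Q = 16549.
After the shift, demand is Qd = 74651 - 4p and supply is Qs = p + 6088.
New equilibrium: 74651 - 4p = p + 6088 ⇒ 68563 = 5p ⇒ p = 13712.6, Q = 19800.6.
%Δp = (13712.6 − 10461) / 10461 × 100 = +31.08%.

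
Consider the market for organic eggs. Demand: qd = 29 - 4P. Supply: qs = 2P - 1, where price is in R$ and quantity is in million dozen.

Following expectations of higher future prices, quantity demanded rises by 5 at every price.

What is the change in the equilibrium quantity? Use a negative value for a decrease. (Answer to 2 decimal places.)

+1.67

Solve the original market: 29 - 4P = 2P - 1, hence P = 5 and q = 9.
The shock moves the curves to qd = 34 - 4P and qs = 2P - 1.
Equate the new curves: 34 - 4P = 2P - 1, giving 35 = 6P, P = 35/6 ≈ 5.8333, q = 32/3 ≈ 10.6667.
Δq = 10.6667 − 9 = +1.67.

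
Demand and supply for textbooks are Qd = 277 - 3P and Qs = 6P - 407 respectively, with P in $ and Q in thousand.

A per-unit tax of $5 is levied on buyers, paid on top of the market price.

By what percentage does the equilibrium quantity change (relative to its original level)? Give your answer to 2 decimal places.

-20.41

Before the shock: 277 - 3P = 6P - 407 ⇒ 684 = 9P ⇒ P = 76, Q = 49.
Since buyers pay the price plus the tax, the effective demand curve becomes Qd = 262 - 3P.
Equate the new curves: 262 - 3P = 6P - 407, giving 669 = 9P, P = 223/3 ≈ 74.3333, Q = 39.
%ΔQ = (39 − 49) / 49 × 100 = -20.41%.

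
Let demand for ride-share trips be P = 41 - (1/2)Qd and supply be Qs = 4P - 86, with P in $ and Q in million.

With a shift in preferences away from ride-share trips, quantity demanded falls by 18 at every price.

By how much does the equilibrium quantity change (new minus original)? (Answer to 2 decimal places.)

-12.00

Solve the original market: 82 - 2P = 4P - 86, hence P = 28 and Q = 26.
The new curves are Qd = 64 - 2P (demand) and Qs = 4P - 86 (supply).
Clearing the new market: 64 - 2P = 4P - 86, so P = 25 and Q = 14.
ΔQ = 14 − 26 = -12.00.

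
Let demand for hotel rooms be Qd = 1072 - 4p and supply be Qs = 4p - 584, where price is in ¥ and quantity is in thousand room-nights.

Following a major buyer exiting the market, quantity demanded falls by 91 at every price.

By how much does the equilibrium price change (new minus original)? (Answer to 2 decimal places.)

Before the shock: 1072 - 4p = 4p - 584 ⇒ 1656 = 8p ⇒ p = 207, Q = 244.
With the change applied: demand Qd = 981 - 4p, supply Qs = 4p - 584.
New equilibrium: 981 - 4p = 4p - 584 ⇒ 1565 = 8p ⇒ p = 195.625, Q = 198.5.
Δp = 195.625 − 207 = -11.38.

-11.38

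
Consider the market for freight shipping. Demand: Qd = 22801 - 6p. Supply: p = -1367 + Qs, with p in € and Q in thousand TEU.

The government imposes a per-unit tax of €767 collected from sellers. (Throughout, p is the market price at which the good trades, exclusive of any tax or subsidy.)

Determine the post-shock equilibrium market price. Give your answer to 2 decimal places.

Solve the original market: 22801 - 6p = p + 1367, hence p = 3062 and Q = 4429.
Since sellers keep the price net of the tax, the effective supply curve becomes Qs = p + 600.
Equate the new curves: 22801 - 6p = p + 600, giving 22201 = 7p, p = 22201/7 ≈ 3171.5714, Q = 26401/7 ≈ 3771.5714.

3171.57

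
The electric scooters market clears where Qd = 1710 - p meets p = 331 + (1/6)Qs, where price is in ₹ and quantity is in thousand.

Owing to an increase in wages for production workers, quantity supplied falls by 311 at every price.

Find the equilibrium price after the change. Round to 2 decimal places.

Initially, 1710 - p = 6p - 1986, so 3696 = 7p and p = 528, Q = 1182.
The shock moves the curves to Qd = 1710 - p and Qs = 6p - 2297.
Setting them equal: 1710 - p = 6p - 2297 → 4007 = 7p, so p = 4007/7 ≈ 572.4286 and Q = 7963/7 ≈ 1137.5714.

572.43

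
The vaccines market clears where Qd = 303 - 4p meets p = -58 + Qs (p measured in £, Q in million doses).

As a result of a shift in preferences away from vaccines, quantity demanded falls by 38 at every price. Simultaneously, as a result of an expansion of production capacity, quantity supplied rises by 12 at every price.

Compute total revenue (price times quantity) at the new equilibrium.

Solve the original market: 303 - 4p = p + 58, hence p = 49 and Q = 107.
With the change applied: demand Qd = 265 - 4p, supply Qs = p + 70.
Equate the new curves: 265 - 4p = p + 70, giving 195 = 5p, p = 39, Q = 109.
New expenditure = 39 × 109 = 4251.

4251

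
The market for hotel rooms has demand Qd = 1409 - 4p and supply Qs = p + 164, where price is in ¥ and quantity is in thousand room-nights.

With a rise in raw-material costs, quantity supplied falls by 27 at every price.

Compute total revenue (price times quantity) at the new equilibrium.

99572.16

Solve the original market: 1409 - 4p = p + 164, hence p = 249 and Q = 413.
With the change applied: demand Qd = 1409 - 4p, supply Qs = p + 137.
Clearing the new market: 1409 - 4p = p + 137, so p = 254.4 and Q = 391.4.
New expenditure = 254.4 × 391.4 = 99572.16.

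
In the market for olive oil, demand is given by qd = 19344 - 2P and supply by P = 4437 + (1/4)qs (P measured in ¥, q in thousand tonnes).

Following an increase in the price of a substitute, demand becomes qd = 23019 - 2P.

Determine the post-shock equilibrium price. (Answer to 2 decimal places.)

Before the shock: 19344 - 2P = 4P - 17748 ⇒ 37092 = 6P ⇒ P = 6182, q = 6980.
After the shift, demand is qd = 23019 - 2P and supply is qs = 4P - 17748.
Clearing the new market: 23019 - 2P = 4P - 17748, so P = 6794.5 and q = 9430.

6794.50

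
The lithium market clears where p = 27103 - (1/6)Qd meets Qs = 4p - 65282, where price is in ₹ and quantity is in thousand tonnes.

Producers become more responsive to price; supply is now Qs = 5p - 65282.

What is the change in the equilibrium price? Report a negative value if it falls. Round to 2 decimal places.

Initially, 162618 - 6p = 4p - 65282, so 227900 = 10p and p = 22790, Q = 25878.
With the change applied: demand Qd = 162618 - 6p, supply Qs = 5p - 65282.
Clearing the new market: 162618 - 6p = 5p - 65282, so p = 227900/11 ≈ 20718.1818 and Q = 421398/11 ≈ 38308.9091.
Δp = 20718.1818 − 22790 = -2071.82.

-2071.82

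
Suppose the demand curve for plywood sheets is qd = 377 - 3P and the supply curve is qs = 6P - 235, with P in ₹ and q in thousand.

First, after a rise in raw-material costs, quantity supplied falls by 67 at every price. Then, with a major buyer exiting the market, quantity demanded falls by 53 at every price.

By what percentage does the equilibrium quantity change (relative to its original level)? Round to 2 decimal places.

Before the shock: 377 - 3P = 6P - 235 ⇒ 612 = 9P ⇒ P = 68, q = 173.
After the shift, demand is qd = 324 - 3P and supply is qs = 6P - 302.
Setting them equal: 324 - 3P = 6P - 302 → 626 = 9P, so P = 626/9 ≈ 69.5556 and q = 346/3 ≈ 115.3333.
%Δq = (115.3333 − 173) / 173 × 100 = -33.33%.

-33.33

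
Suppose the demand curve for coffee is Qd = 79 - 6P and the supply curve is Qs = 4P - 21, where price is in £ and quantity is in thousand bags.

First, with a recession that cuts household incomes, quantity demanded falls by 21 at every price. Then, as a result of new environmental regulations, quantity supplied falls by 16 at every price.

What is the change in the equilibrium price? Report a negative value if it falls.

Solve the original market: 79 - 6P = 4P - 21, hence P = 10 and Q = 19.
With the change applied: demand Qd = 58 - 6P, supply Qs = 4P - 37.
Clearing the new market: 58 - 6P = 4P - 37, so P = 9.5 and Q = 1.
ΔP = 9.5 − 10 = -0.5.

-0.5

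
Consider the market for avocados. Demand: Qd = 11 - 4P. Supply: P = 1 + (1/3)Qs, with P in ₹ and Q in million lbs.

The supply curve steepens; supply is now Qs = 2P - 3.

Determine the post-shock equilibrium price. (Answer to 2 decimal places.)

Initially, 11 - 4P = 3P - 3, so 14 = 7P and P = 2, Q = 3.
After the shift, demand is Qd = 11 - 4P and supply is Qs = 2P - 3.
Clearing the new market: 11 - 4P = 2P - 3, so P = 7/3 ≈ 2.3333 and Q = 5/3 ≈ 1.6667.

2.33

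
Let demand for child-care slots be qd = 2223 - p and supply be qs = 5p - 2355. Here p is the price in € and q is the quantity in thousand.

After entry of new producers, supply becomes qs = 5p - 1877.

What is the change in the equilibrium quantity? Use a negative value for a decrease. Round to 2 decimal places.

Initially, 2223 - p = 5p - 2355, so 4578 = 6p and p = 763, q = 1460.
After the shift, demand is qd = 2223 - p and supply is qs = 5p - 1877.
Clearing the new market: 2223 - p = 5p - 1877, so p = 2050/3 ≈ 683.3333 and q = 4619/3 ≈ 1539.6667.
Δq = 1539.6667 − 1460 = +79.67.

+79.67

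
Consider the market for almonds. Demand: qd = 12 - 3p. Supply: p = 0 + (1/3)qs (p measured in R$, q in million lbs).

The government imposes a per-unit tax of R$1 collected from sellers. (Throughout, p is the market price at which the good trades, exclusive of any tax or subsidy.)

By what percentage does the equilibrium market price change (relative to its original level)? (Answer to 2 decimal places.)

Initially, 12 - 3p = 3p, so 12 = 6p and p = 2, q = 6.
Since sellers keep the price net of the tax, the effective supply curve becomes qs = 3p - 3.
Equate the new curves: 12 - 3p = 3p - 3, giving 15 = 6p, p = 2.5, q = 4.5.
%Δp = (2.5 − 2) / 2 × 100 = +25.00%.

+25.00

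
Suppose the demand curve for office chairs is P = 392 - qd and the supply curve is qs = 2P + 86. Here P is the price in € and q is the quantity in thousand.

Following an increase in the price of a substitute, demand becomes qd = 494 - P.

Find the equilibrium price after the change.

136

Original equilibrium: 392 - P = 2P + 86 gives 306 = 3P, so P = 102 and q = 290.
The shock moves the curves to qd = 494 - P and qs = 2P + 86.
Setting them equal: 494 - P = 2P + 86 → 408 = 3P, so P = 136 and q = 358.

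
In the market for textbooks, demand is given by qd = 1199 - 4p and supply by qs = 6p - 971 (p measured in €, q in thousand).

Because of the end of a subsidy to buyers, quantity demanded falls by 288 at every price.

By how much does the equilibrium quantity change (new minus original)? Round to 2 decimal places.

Solve the original market: 1199 - 4p = 6p - 971, hence p = 217 and q = 331.
The new curves are qd = 911 - 4p (demand) and qs = 6p - 971 (supply).
Setting them equal: 911 - 4p = 6p - 971 → 1882 = 10p, so p = 188.2 and q = 158.2.
Δq = 158.2 − 331 = -172.80.

-172.80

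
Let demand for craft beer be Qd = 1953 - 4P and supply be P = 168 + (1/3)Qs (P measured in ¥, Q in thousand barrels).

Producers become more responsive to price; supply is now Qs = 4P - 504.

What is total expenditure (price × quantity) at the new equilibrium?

Original equilibrium: 1953 - 4P = 3P - 504 gives 2457 = 7P, so P = 351 and Q = 549.
With the change applied: demand Qd = 1953 - 4P, supply Qs = 4P - 504.
New equilibrium: 1953 - 4P = 4P - 504 ⇒ 2457 = 8P ⇒ P = 307.125, Q = 724.5.
New expenditure = 307.125 × 724.5 = 222512.0625.

222512.0625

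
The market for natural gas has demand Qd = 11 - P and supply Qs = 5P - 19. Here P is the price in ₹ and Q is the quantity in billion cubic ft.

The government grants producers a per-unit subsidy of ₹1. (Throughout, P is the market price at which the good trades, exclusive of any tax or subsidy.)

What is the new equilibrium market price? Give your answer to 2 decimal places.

4.17

Solve the original market: 11 - P = 5P - 19, hence P = 5 and Q = 6.
Since sellers receive the price plus the subsidy, the effective supply curve becomes Qs = 5P - 14.
Equate the new curves: 11 - P = 5P - 14, giving 25 = 6P, P = 25/6 ≈ 4.1667, Q = 41/6 ≈ 6.8333.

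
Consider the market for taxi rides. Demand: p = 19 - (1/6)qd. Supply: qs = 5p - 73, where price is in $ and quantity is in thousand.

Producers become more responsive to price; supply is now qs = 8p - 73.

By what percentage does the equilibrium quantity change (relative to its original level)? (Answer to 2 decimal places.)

+182.14

Before the shock: 114 - 6p = 5p - 73 ⇒ 187 = 11p ⇒ p = 17, q = 12.
The new curves are qd = 114 - 6p (demand) and qs = 8p - 73 (supply).
Setting them equal: 114 - 6p = 8p - 73 → 187 = 14p, so p = 187/14 ≈ 13.3571 and q = 237/7 ≈ 33.8571.
%Δq = (33.8571 − 12) / 12 × 100 = +182.14%.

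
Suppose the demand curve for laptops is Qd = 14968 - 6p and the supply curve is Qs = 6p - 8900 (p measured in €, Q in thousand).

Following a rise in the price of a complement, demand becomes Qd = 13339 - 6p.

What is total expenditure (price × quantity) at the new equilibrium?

4113288.375

Before the shock: 14968 - 6p = 6p - 8900 ⇒ 23868 = 12p ⇒ p = 1989, Q = 3034.
With the change applied: demand Qd = 13339 - 6p, supply Qs = 6p - 8900.
New equilibrium: 13339 - 6p = 6p - 8900 ⇒ 22239 = 12p ⇒ p = 1853.25, Q = 2219.5.
New expenditure = 1853.25 × 2219.5 = 4113288.375.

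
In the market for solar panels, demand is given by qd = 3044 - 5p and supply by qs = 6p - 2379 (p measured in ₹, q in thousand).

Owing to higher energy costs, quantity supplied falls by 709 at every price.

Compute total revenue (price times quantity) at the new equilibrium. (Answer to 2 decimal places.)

143113.79

Solve the original market: 3044 - 5p = 6p - 2379, hence p = 493 and q = 579.
The shock moves the curves to qd = 3044 - 5p and qs = 6p - 3088.
Setting them equal: 3044 - 5p = 6p - 3088 → 6132 = 11p, so p = 6132/11 ≈ 557.4545 and q = 2824/11 ≈ 256.7273.
New expenditure = 557.4545 × 256.7273 = 143113.79.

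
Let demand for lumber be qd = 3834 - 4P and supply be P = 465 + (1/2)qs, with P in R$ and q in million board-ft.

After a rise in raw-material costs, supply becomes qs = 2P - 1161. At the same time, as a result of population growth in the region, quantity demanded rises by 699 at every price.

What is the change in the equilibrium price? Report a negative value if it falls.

+155

Initially, 3834 - 4P = 2P - 930, so 4764 = 6P and P = 794, q = 658.
With the change applied: demand qd = 4533 - 4P, supply qs = 2P - 1161.
Setting them equal: 4533 - 4P = 2P - 1161 → 5694 = 6P, so P = 949 and q = 737.
ΔP = 949 − 794 = +155.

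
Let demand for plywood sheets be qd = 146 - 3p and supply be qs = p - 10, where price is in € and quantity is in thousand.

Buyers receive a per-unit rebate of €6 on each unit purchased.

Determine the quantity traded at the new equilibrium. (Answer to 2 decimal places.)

Before the shock: 146 - 3p = p - 10 ⇒ 156 = 4p ⇒ p = 39, q = 29.
Since buyers' out-of-pocket price is the market price minus the rebate, the effective demand curve becomes qd = 164 - 3p.
Setting them equal: 164 - 3p = p - 10 → 174 = 4p, so p = 43.5 and q = 33.5.

33.50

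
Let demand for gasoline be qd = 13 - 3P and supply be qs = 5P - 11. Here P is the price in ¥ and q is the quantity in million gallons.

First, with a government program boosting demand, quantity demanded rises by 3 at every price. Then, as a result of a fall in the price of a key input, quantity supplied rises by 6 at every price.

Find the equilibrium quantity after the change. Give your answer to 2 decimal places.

8.13

Initially, 13 - 3P = 5P - 11, so 24 = 8P and P = 3, q = 4.
The new curves are qd = 16 - 3P (demand) and qs = 5P - 5 (supply).
New equilibrium: 16 - 3P = 5P - 5 ⇒ 21 = 8P ⇒ P = 2.625, q = 8.125.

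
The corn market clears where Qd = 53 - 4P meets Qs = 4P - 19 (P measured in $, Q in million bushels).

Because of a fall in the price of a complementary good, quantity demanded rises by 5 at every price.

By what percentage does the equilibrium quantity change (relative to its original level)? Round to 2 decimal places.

+14.71

Solve the original market: 53 - 4P = 4P - 19, hence P = 9 and Q = 17.
With the change applied: demand Qd = 58 - 4P, supply Qs = 4P - 19.
Setting them equal: 58 - 4P = 4P - 19 → 77 = 8P, so P = 9.625 and Q = 19.5.
%ΔQ = (19.5 − 17) / 17 × 100 = +14.71%.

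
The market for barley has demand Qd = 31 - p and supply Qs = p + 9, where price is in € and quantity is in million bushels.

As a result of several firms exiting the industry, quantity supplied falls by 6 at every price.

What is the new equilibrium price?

Original equilibrium: 31 - p = p + 9 gives 22 = 2p, so p = 11 and Q = 20.
The shock moves the curves to Qd = 31 - p and Qs = p + 3.
Equate the new curves: 31 - p = p + 3, giving 28 = 2p, p = 14, Q = 17.

14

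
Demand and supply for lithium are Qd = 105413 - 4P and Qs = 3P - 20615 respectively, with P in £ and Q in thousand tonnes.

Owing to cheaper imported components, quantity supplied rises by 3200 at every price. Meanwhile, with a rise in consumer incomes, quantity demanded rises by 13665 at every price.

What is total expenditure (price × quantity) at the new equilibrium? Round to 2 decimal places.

801057918.00

Initially, 105413 - 4P = 3P - 20615, so 126028 = 7P and P = 18004, Q = 33397.
After the shift, demand is Qd = 119078 - 4P and supply is Qs = 3P - 17415.
New equilibrium: 119078 - 4P = 3P - 17415 ⇒ 136493 = 7P ⇒ P = 19499, Q = 41082.
New expenditure = 19499 × 41082 = 801057918.00.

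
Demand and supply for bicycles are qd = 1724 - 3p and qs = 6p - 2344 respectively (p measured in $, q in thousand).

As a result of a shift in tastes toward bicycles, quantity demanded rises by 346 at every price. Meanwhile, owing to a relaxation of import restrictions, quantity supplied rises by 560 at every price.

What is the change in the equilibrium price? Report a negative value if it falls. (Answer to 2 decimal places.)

Solve the original market: 1724 - 3p = 6p - 2344, hence p = 452 and q = 368.
With the change applied: demand qd = 2070 - 3p, supply qs = 6p - 1784.
Setting them equal: 2070 - 3p = 6p - 1784 → 3854 = 9p, so p = 3854/9 ≈ 428.2222 and q = 2356/3 ≈ 785.3333.
Δp = 428.2222 − 452 = -23.78.

-23.78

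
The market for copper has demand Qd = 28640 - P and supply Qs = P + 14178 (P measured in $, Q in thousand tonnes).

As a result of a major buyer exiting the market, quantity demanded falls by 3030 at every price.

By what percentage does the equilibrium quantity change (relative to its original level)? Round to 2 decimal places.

-7.08

Initially, 28640 - P = P + 14178, so 14462 = 2P and P = 7231, Q = 21409.
After the shift, demand is Qd = 25610 - P and supply is Qs = P + 14178.
Clearing the new market: 25610 - P = P + 14178, so P = 5716 and Q = 19894.
%ΔQ = (19894 − 21409) / 21409 × 100 = -7.08%.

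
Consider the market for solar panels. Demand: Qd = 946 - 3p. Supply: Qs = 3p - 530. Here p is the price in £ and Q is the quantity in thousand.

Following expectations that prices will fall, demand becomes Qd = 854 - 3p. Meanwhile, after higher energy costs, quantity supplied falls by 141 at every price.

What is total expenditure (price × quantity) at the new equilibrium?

23256.25

Solve the original market: 946 - 3p = 3p - 530, hence p = 246 and Q = 208.
With the change applied: demand Qd = 854 - 3p, supply Qs = 3p - 671.
Clearing the new market: 854 - 3p = 3p - 671, so p = 1525/6 ≈ 254.1667 and Q = 91.5.
New expenditure = 254.1667 × 91.5 = 23256.25.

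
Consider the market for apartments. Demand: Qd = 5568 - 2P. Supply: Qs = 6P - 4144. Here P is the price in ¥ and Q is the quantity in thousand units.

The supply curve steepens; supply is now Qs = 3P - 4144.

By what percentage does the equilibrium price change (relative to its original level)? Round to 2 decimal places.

Original equilibrium: 5568 - 2P = 6P - 4144 gives 9712 = 8P, so P = 1214 and Q = 3140.
The shock moves the curves to Qd = 5568 - 2P and Qs = 3P - 4144.
Setting them equal: 5568 - 2P = 3P - 4144 → 9712 = 5P, so P = 1942.4 and Q = 1683.2.
%ΔP = (1942.4 − 1214) / 1214 × 100 = +60.00%.

+60.00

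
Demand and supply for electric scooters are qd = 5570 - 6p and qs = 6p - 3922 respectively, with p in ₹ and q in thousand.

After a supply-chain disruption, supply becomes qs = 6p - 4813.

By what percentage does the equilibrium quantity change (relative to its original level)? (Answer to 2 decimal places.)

-54.07

Original equilibrium: 5570 - 6p = 6p - 3922 gives 9492 = 12p, so p = 791 and q = 824.
After the shift, demand is qd = 5570 - 6p and supply is qs = 6p - 4813.
Equate the new curves: 5570 - 6p = 6p - 4813, giving 10383 = 12p, p = 865.25, q = 378.5.
%Δq = (378.5 − 824) / 824 × 100 = -54.07%.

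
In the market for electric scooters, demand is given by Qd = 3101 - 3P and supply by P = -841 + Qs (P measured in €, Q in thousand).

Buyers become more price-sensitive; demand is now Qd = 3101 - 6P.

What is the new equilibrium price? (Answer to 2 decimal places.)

Solve the original market: 3101 - 3P = P + 841, hence P = 565 and Q = 1406.
The shock moves the curves to Qd = 3101 - 6P and Qs = P + 841.
Equate the new curves: 3101 - 6P = P + 841, giving 2260 = 7P, P = 2260/7 ≈ 322.8571, Q = 8147/7 ≈ 1163.8571.

322.86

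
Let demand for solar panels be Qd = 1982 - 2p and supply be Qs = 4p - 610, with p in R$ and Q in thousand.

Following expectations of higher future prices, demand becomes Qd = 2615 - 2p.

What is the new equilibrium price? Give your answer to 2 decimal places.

Initially, 1982 - 2p = 4p - 610, so 2592 = 6p and p = 432, Q = 1118.
After the shift, demand is Qd = 2615 - 2p and supply is Qs = 4p - 610.
New equilibrium: 2615 - 2p = 4p - 610 ⇒ 3225 = 6p ⇒ p = 537.5, Q = 1540.

537.50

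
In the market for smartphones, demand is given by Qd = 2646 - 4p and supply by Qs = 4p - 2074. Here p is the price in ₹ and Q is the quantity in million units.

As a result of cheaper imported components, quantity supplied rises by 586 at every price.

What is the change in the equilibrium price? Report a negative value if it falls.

Before the shock: 2646 - 4p = 4p - 2074 ⇒ 4720 = 8p ⇒ p = 590, Q = 286.
With the change applied: demand Qd = 2646 - 4p, supply Qs = 4p - 1488.
Setting them equal: 2646 - 4p = 4p - 1488 → 4134 = 8p, so p = 516.75 and Q = 579.
Δp = 516.75 − 590 = -73.25.

-73.25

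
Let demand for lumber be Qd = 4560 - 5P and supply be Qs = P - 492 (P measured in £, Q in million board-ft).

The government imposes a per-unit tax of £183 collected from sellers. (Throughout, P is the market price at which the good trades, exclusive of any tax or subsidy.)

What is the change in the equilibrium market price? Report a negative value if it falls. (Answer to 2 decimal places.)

Original equilibrium: 4560 - 5P = P - 492 gives 5052 = 6P, so P = 842 and Q = 350.
Since sellers keep the price net of the tax, the effective supply curve becomes Qs = P - 675.
Clearing the new market: 4560 - 5P = P - 675, so P = 872.5 and Q = 197.5.
ΔP = 872.5 − 842 = +30.50.

+30.50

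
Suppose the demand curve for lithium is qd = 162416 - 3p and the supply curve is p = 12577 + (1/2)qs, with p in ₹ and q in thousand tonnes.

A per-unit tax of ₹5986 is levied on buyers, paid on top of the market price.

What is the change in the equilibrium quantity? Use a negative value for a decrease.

Original equilibrium: 162416 - 3p = 2p - 25154 gives 187570 = 5p, so p = 37514 and q = 49874.
Since buyers pay the price plus the tax, the effective demand curve becomes qd = 144458 - 3p.
New equilibrium: 144458 - 3p = 2p - 25154 ⇒ 169612 = 5p ⇒ p = 33922.4, q = 42690.8.
Δq = 42690.8 − 49874 = -7183.2.

-7183.2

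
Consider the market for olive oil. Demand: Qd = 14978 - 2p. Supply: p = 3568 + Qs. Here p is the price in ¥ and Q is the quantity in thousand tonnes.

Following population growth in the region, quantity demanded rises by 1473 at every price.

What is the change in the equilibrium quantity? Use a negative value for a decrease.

Initially, 14978 - 2p = p - 3568, so 18546 = 3p and p = 6182, Q = 2614.
The shock moves the curves to Qd = 16451 - 2p and Qs = p - 3568.
New equilibrium: 16451 - 2p = p - 3568 ⇒ 20019 = 3p ⇒ p = 6673, Q = 3105.
ΔQ = 3105 − 2614 = +491.

+491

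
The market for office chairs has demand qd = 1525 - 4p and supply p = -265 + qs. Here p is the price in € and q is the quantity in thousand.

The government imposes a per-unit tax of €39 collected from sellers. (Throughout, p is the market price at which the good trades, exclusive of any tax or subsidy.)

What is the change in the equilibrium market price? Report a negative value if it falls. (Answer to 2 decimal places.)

Initially, 1525 - 4p = p + 265, so 1260 = 5p and p = 252, q = 517.
Since sellers keep the price net of the tax, the effective supply curve becomes qs = p + 226.
New equilibrium: 1525 - 4p = p + 226 ⇒ 1299 = 5p ⇒ p = 259.8, q = 485.8.
Δp = 259.8 − 252 = +7.80.

+7.80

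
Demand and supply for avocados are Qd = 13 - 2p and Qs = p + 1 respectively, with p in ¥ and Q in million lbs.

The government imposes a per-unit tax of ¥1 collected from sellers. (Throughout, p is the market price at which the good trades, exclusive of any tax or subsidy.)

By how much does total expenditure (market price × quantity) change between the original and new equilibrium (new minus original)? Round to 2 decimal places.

-1.22

Solve the original market: 13 - 2p = p + 1, hence p = 4 and Q = 5.
Since sellers keep the price net of the tax, the effective supply curve becomes Qs = p.
Equate the new curves: 13 - 2p = p, giving 13 = 3p, p = 13/3 ≈ 4.3333, Q = 13/3 ≈ 4.3333.
Expenditure moves from 4×5 = 20 to 4.3333×4.3333 = 18.7778; change = -1.22.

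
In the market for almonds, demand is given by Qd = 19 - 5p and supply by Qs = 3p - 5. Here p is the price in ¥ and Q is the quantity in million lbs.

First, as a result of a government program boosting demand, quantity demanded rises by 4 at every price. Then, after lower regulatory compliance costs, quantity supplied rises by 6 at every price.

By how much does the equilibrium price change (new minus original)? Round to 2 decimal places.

-0.25

Solve the original market: 19 - 5p = 3p - 5, hence p = 3 and Q = 4.
After the shift, demand is Qd = 23 - 5p and supply is Qs = 3p + 1.
Equate the new curves: 23 - 5p = 3p + 1, giving 22 = 8p, p = 2.75, Q = 9.25.
Δp = 2.75 − 3 = -0.25.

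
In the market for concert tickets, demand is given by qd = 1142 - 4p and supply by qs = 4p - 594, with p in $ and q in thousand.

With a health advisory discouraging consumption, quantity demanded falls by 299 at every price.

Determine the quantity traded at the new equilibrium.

Solve the original market: 1142 - 4p = 4p - 594, hence p = 217 and q = 274.
The new curves are qd = 843 - 4p (demand) and qs = 4p - 594 (supply).
New equilibrium: 843 - 4p = 4p - 594 ⇒ 1437 = 8p ⇒ p = 179.625, q = 124.5.

124.5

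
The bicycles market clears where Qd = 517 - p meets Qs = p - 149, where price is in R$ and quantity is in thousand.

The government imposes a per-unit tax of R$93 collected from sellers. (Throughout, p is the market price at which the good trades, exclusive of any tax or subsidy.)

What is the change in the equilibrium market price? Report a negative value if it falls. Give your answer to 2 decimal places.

+46.50

Solve the original market: 517 - p = p - 149, hence p = 333 and Q = 184.
Since sellers keep the price net of the tax, the effective supply curve becomes Qs = p - 242.
New equilibrium: 517 - p = p - 242 ⇒ 759 = 2p ⇒ p = 379.5, Q = 137.5.
Δp = 379.5 − 333 = +46.50.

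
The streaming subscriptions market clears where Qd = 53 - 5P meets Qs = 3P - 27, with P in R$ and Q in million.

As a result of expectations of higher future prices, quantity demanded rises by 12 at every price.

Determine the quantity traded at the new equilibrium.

Before the shock: 53 - 5P = 3P - 27 ⇒ 80 = 8P ⇒ P = 10, Q = 3.
With the change applied: demand Qd = 65 - 5P, supply Qs = 3P - 27.
Setting them equal: 65 - 5P = 3P - 27 → 92 = 8P, so P = 11.5 and Q = 7.5.

7.5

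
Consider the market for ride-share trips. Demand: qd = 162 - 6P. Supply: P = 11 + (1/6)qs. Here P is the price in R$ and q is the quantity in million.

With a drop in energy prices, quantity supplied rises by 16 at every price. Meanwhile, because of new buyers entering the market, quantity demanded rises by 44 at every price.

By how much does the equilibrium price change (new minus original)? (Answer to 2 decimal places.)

Original equilibrium: 162 - 6P = 6P - 66 gives 228 = 12P, so P = 19 and q = 48.
After the shift, demand is qd = 206 - 6P and supply is qs = 6P - 50.
Clearing the new market: 206 - 6P = 6P - 50, so P = 64/3 ≈ 21.3333 and q = 78.
ΔP = 21.3333 − 19 = +2.33.

+2.33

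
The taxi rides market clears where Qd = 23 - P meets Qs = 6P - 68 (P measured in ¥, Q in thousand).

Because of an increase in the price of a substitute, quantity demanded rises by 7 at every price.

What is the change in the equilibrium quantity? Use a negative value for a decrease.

Before the shock: 23 - P = 6P - 68 ⇒ 91 = 7P ⇒ P = 13, Q = 10.
With the change applied: demand Qd = 30 - P, supply Qs = 6P - 68.
Equate the new curves: 30 - P = 6P - 68, giving 98 = 7P, P = 14, Q = 16.
ΔQ = 16 − 10 = +6.

+6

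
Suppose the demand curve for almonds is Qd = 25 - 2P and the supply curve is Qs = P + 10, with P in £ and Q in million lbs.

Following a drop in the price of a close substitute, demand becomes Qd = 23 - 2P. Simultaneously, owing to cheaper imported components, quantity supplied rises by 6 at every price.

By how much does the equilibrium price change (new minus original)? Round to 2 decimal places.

Initially, 25 - 2P = P + 10, so 15 = 3P and P = 5, Q = 15.
The shock moves the curves to Qd = 23 - 2P and Qs = P + 16.
Setting them equal: 23 - 2P = P + 16 → 7 = 3P, so P = 7/3 ≈ 2.3333 and Q = 55/3 ≈ 18.3333.
ΔP = 2.3333 − 5 = -2.67.

-2.67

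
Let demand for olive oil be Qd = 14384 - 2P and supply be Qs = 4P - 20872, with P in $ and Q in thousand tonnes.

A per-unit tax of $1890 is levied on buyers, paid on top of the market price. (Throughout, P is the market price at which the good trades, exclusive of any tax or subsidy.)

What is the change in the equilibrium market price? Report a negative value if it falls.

-630

Initially, 14384 - 2P = 4P - 20872, so 35256 = 6P and P = 5876, Q = 2632.
Since buyers pay the price plus the tax, the effective demand curve becomes Qd = 10604 - 2P.
Equate the new curves: 10604 - 2P = 4P - 20872, giving 31476 = 6P, P = 5246, Q = 112.
ΔP = 5246 − 5876 = -630.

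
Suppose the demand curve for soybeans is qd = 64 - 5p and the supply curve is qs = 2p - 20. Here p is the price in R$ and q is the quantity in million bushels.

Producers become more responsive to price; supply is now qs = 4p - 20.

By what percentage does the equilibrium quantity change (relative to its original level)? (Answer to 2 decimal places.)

Solve the original market: 64 - 5p = 2p - 20, hence p = 12 and q = 4.
With the change applied: demand qd = 64 - 5p, supply qs = 4p - 20.
Equate the new curves: 64 - 5p = 4p - 20, giving 84 = 9p, p = 28/3 ≈ 9.3333, q = 52/3 ≈ 17.3333.
%Δq = (17.3333 − 4) / 4 × 100 = +333.33%.

+333.33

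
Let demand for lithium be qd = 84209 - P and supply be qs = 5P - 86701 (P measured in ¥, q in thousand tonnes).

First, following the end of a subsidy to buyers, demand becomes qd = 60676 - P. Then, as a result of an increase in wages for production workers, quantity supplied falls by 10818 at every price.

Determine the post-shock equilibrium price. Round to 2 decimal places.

26365.83

Solve the original market: 84209 - P = 5P - 86701, hence P = 28485 and q = 55724.
With the change applied: demand qd = 60676 - P, supply qs = 5P - 97519.
Equate the new curves: 60676 - P = 5P - 97519, giving 158195 = 6P, P = 158195/6 ≈ 26365.8333, q = 205861/6 ≈ 34310.1667.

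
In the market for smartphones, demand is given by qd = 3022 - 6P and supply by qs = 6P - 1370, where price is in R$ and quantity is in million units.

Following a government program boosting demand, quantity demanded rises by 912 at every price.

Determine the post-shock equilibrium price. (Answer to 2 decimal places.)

Before the shock: 3022 - 6P = 6P - 1370 ⇒ 4392 = 12P ⇒ P = 366, q = 826.
The shock moves the curves to qd = 3934 - 6P and qs = 6P - 1370.
Equate the new curves: 3934 - 6P = 6P - 1370, giving 5304 = 12P, P = 442, q = 1282.

442.00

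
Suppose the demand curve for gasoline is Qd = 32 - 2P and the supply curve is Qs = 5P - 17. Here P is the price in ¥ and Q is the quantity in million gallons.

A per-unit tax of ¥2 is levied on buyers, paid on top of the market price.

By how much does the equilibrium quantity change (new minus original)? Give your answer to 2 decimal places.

Initially, 32 - 2P = 5P - 17, so 49 = 7P and P = 7, Q = 18.
Since buyers pay the price plus the tax, the effective demand curve becomes Qd = 28 - 2P.
Equate the new curves: 28 - 2P = 5P - 17, giving 45 = 7P, P = 45/7 ≈ 6.4286, Q = 106/7 ≈ 15.1429.
ΔQ = 15.1429 − 18 = -2.86.

-2.86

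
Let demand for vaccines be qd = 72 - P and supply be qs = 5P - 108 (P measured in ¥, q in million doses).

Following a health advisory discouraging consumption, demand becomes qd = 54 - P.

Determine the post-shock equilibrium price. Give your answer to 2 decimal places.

27.00

Original equilibrium: 72 - P = 5P - 108 gives 180 = 6P, so P = 30 and q = 42.
With the change applied: demand qd = 54 - P, supply qs = 5P - 108.
Clearing the new market: 54 - P = 5P - 108, so P = 27 and q = 27.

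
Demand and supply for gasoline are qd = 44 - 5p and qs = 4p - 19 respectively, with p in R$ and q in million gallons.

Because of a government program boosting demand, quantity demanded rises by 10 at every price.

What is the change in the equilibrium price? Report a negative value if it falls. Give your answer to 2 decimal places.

+1.11

Solve the original market: 44 - 5p = 4p - 19, hence p = 7 and q = 9.
The new curves are qd = 54 - 5p (demand) and qs = 4p - 19 (supply).
New equilibrium: 54 - 5p = 4p - 19 ⇒ 73 = 9p ⇒ p = 73/9 ≈ 8.1111, q = 121/9 ≈ 13.4444.
Δp = 8.1111 − 7 = +1.11.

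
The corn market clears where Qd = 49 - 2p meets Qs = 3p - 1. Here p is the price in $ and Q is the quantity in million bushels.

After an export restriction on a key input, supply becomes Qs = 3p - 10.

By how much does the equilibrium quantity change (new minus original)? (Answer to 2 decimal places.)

-3.60

Before the shock: 49 - 2p = 3p - 1 ⇒ 50 = 5p ⇒ p = 10, Q = 29.
The shock moves the curves to Qd = 49 - 2p and Qs = 3p - 10.
Clearing the new market: 49 - 2p = 3p - 10, so p = 11.8 and Q = 25.4.
ΔQ = 25.4 − 29 = -3.60.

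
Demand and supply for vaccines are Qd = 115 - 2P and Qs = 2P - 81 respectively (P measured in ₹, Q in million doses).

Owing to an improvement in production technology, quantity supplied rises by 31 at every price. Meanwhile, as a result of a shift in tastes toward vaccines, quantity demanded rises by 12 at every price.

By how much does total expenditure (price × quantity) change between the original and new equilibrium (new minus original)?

+870.625

Before the shock: 115 - 2P = 2P - 81 ⇒ 196 = 4P ⇒ P = 49, Q = 17.
After the shift, demand is Qd = 127 - 2P and supply is Qs = 2P - 50.
New equilibrium: 127 - 2P = 2P - 50 ⇒ 177 = 4P ⇒ P = 44.25, Q = 38.5.
Expenditure moves from 49×17 = 833 to 44.25×38.5 = 1703.625; change = +870.625.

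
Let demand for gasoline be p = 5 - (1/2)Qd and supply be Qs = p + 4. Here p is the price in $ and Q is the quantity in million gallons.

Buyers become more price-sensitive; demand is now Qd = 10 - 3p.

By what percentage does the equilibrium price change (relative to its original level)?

-25

Original equilibrium: 10 - 2p = p + 4 gives 6 = 3p, so p = 2 and Q = 6.
With the change applied: demand Qd = 10 - 3p, supply Qs = p + 4.
Equate the new curves: 10 - 3p = p + 4, giving 6 = 4p, p = 1.5, Q = 5.5.
%Δp = (1.5 − 2) / 2 × 100 = -25%.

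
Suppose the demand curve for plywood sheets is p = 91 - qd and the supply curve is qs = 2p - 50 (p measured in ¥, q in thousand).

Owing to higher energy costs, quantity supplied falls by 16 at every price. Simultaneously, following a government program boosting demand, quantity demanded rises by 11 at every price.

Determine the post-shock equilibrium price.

56

Solve the original market: 91 - p = 2p - 50, hence p = 47 and q = 44.
After the shift, demand is qd = 102 - p and supply is qs = 2p - 66.
Setting them equal: 102 - p = 2p - 66 → 168 = 3p, so p = 56 and q = 46.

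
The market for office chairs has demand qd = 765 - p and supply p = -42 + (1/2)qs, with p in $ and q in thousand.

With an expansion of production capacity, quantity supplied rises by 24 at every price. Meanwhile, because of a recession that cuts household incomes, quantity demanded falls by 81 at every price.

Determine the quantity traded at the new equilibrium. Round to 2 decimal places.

Solve the original market: 765 - p = 2p + 84, hence p = 227 and q = 538.
After the shift, demand is qd = 684 - p and supply is qs = 2p + 108.
Clearing the new market: 684 - p = 2p + 108, so p = 192 and q = 492.

492.00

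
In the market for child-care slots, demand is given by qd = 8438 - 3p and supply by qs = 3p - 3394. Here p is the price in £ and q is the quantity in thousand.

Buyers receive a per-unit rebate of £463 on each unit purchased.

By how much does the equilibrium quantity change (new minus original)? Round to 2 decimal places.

Solve the original market: 8438 - 3p = 3p - 3394, hence p = 1972 and q = 2522.
Since buyers' out-of-pocket price is the market price minus the rebate, the effective demand curve becomes qd = 9827 - 3p.
Equate the new curves: 9827 - 3p = 3p - 3394, giving 13221 = 6p, p = 2203.5, q = 3216.5.
Δq = 3216.5 − 2522 = +694.50.

+694.50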